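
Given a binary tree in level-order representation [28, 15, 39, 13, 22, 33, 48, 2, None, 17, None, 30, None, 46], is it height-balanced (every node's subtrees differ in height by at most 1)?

Tree (level-order array): [28, 15, 39, 13, 22, 33, 48, 2, None, 17, None, 30, None, 46]
Definition: a tree is height-balanced if, at every node, |h(left) - h(right)| <= 1 (empty subtree has height -1).
Bottom-up per-node check:
  node 2: h_left=-1, h_right=-1, diff=0 [OK], height=0
  node 13: h_left=0, h_right=-1, diff=1 [OK], height=1
  node 17: h_left=-1, h_right=-1, diff=0 [OK], height=0
  node 22: h_left=0, h_right=-1, diff=1 [OK], height=1
  node 15: h_left=1, h_right=1, diff=0 [OK], height=2
  node 30: h_left=-1, h_right=-1, diff=0 [OK], height=0
  node 33: h_left=0, h_right=-1, diff=1 [OK], height=1
  node 46: h_left=-1, h_right=-1, diff=0 [OK], height=0
  node 48: h_left=0, h_right=-1, diff=1 [OK], height=1
  node 39: h_left=1, h_right=1, diff=0 [OK], height=2
  node 28: h_left=2, h_right=2, diff=0 [OK], height=3
All nodes satisfy the balance condition.
Result: Balanced


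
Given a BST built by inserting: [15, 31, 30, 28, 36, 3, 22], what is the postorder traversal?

Tree insertion order: [15, 31, 30, 28, 36, 3, 22]
Tree (level-order array): [15, 3, 31, None, None, 30, 36, 28, None, None, None, 22]
Postorder traversal: [3, 22, 28, 30, 36, 31, 15]


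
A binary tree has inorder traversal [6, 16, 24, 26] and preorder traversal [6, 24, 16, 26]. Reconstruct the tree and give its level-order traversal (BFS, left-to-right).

Inorder:  [6, 16, 24, 26]
Preorder: [6, 24, 16, 26]
Algorithm: preorder visits root first, so consume preorder in order;
for each root, split the current inorder slice at that value into
left-subtree inorder and right-subtree inorder, then recurse.
Recursive splits:
  root=6; inorder splits into left=[], right=[16, 24, 26]
  root=24; inorder splits into left=[16], right=[26]
  root=16; inorder splits into left=[], right=[]
  root=26; inorder splits into left=[], right=[]
Reconstructed level-order: [6, 24, 16, 26]


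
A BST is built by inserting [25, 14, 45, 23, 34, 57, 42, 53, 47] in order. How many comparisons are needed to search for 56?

Search path for 56: 25 -> 45 -> 57 -> 53
Found: False
Comparisons: 4


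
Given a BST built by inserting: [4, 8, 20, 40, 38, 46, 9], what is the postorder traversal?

Tree insertion order: [4, 8, 20, 40, 38, 46, 9]
Tree (level-order array): [4, None, 8, None, 20, 9, 40, None, None, 38, 46]
Postorder traversal: [9, 38, 46, 40, 20, 8, 4]


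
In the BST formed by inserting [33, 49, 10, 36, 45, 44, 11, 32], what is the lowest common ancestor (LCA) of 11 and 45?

Tree insertion order: [33, 49, 10, 36, 45, 44, 11, 32]
Tree (level-order array): [33, 10, 49, None, 11, 36, None, None, 32, None, 45, None, None, 44]
In a BST, the LCA of p=11, q=45 is the first node v on the
root-to-leaf path with p <= v <= q (go left if both < v, right if both > v).
Walk from root:
  at 33: 11 <= 33 <= 45, this is the LCA
LCA = 33


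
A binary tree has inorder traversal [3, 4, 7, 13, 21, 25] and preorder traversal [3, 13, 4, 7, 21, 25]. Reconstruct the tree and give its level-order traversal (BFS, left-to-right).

Inorder:  [3, 4, 7, 13, 21, 25]
Preorder: [3, 13, 4, 7, 21, 25]
Algorithm: preorder visits root first, so consume preorder in order;
for each root, split the current inorder slice at that value into
left-subtree inorder and right-subtree inorder, then recurse.
Recursive splits:
  root=3; inorder splits into left=[], right=[4, 7, 13, 21, 25]
  root=13; inorder splits into left=[4, 7], right=[21, 25]
  root=4; inorder splits into left=[], right=[7]
  root=7; inorder splits into left=[], right=[]
  root=21; inorder splits into left=[], right=[25]
  root=25; inorder splits into left=[], right=[]
Reconstructed level-order: [3, 13, 4, 21, 7, 25]


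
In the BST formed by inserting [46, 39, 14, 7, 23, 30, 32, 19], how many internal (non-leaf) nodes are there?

Tree built from: [46, 39, 14, 7, 23, 30, 32, 19]
Tree (level-order array): [46, 39, None, 14, None, 7, 23, None, None, 19, 30, None, None, None, 32]
Rule: An internal node has at least one child.
Per-node child counts:
  node 46: 1 child(ren)
  node 39: 1 child(ren)
  node 14: 2 child(ren)
  node 7: 0 child(ren)
  node 23: 2 child(ren)
  node 19: 0 child(ren)
  node 30: 1 child(ren)
  node 32: 0 child(ren)
Matching nodes: [46, 39, 14, 23, 30]
Count of internal (non-leaf) nodes: 5


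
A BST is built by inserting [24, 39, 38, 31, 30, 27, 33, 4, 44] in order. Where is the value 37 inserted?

Starting tree (level order): [24, 4, 39, None, None, 38, 44, 31, None, None, None, 30, 33, 27]
Insertion path: 24 -> 39 -> 38 -> 31 -> 33
Result: insert 37 as right child of 33
Final tree (level order): [24, 4, 39, None, None, 38, 44, 31, None, None, None, 30, 33, 27, None, None, 37]


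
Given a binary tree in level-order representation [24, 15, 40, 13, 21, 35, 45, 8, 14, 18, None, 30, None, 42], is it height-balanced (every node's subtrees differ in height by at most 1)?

Tree (level-order array): [24, 15, 40, 13, 21, 35, 45, 8, 14, 18, None, 30, None, 42]
Definition: a tree is height-balanced if, at every node, |h(left) - h(right)| <= 1 (empty subtree has height -1).
Bottom-up per-node check:
  node 8: h_left=-1, h_right=-1, diff=0 [OK], height=0
  node 14: h_left=-1, h_right=-1, diff=0 [OK], height=0
  node 13: h_left=0, h_right=0, diff=0 [OK], height=1
  node 18: h_left=-1, h_right=-1, diff=0 [OK], height=0
  node 21: h_left=0, h_right=-1, diff=1 [OK], height=1
  node 15: h_left=1, h_right=1, diff=0 [OK], height=2
  node 30: h_left=-1, h_right=-1, diff=0 [OK], height=0
  node 35: h_left=0, h_right=-1, diff=1 [OK], height=1
  node 42: h_left=-1, h_right=-1, diff=0 [OK], height=0
  node 45: h_left=0, h_right=-1, diff=1 [OK], height=1
  node 40: h_left=1, h_right=1, diff=0 [OK], height=2
  node 24: h_left=2, h_right=2, diff=0 [OK], height=3
All nodes satisfy the balance condition.
Result: Balanced


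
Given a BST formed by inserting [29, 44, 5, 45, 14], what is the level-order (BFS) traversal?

Tree insertion order: [29, 44, 5, 45, 14]
Tree (level-order array): [29, 5, 44, None, 14, None, 45]
BFS from the root, enqueuing left then right child of each popped node:
  queue [29] -> pop 29, enqueue [5, 44], visited so far: [29]
  queue [5, 44] -> pop 5, enqueue [14], visited so far: [29, 5]
  queue [44, 14] -> pop 44, enqueue [45], visited so far: [29, 5, 44]
  queue [14, 45] -> pop 14, enqueue [none], visited so far: [29, 5, 44, 14]
  queue [45] -> pop 45, enqueue [none], visited so far: [29, 5, 44, 14, 45]
Result: [29, 5, 44, 14, 45]


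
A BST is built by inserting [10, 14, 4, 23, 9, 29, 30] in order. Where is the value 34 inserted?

Starting tree (level order): [10, 4, 14, None, 9, None, 23, None, None, None, 29, None, 30]
Insertion path: 10 -> 14 -> 23 -> 29 -> 30
Result: insert 34 as right child of 30
Final tree (level order): [10, 4, 14, None, 9, None, 23, None, None, None, 29, None, 30, None, 34]


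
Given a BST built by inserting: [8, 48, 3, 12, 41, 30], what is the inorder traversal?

Tree insertion order: [8, 48, 3, 12, 41, 30]
Tree (level-order array): [8, 3, 48, None, None, 12, None, None, 41, 30]
Inorder traversal: [3, 8, 12, 30, 41, 48]


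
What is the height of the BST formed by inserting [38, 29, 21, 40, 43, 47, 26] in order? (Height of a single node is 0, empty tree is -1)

Insertion order: [38, 29, 21, 40, 43, 47, 26]
Tree (level-order array): [38, 29, 40, 21, None, None, 43, None, 26, None, 47]
Compute height bottom-up (empty subtree = -1):
  height(26) = 1 + max(-1, -1) = 0
  height(21) = 1 + max(-1, 0) = 1
  height(29) = 1 + max(1, -1) = 2
  height(47) = 1 + max(-1, -1) = 0
  height(43) = 1 + max(-1, 0) = 1
  height(40) = 1 + max(-1, 1) = 2
  height(38) = 1 + max(2, 2) = 3
Height = 3


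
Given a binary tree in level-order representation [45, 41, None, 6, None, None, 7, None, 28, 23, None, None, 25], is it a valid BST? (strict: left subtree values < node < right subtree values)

Level-order array: [45, 41, None, 6, None, None, 7, None, 28, 23, None, None, 25]
Validate using subtree bounds (lo, hi): at each node, require lo < value < hi,
then recurse left with hi=value and right with lo=value.
Preorder trace (stopping at first violation):
  at node 45 with bounds (-inf, +inf): OK
  at node 41 with bounds (-inf, 45): OK
  at node 6 with bounds (-inf, 41): OK
  at node 7 with bounds (6, 41): OK
  at node 28 with bounds (7, 41): OK
  at node 23 with bounds (7, 28): OK
  at node 25 with bounds (23, 28): OK
No violation found at any node.
Result: Valid BST


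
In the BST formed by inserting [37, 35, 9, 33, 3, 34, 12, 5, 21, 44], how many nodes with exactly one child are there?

Tree built from: [37, 35, 9, 33, 3, 34, 12, 5, 21, 44]
Tree (level-order array): [37, 35, 44, 9, None, None, None, 3, 33, None, 5, 12, 34, None, None, None, 21]
Rule: These are nodes with exactly 1 non-null child.
Per-node child counts:
  node 37: 2 child(ren)
  node 35: 1 child(ren)
  node 9: 2 child(ren)
  node 3: 1 child(ren)
  node 5: 0 child(ren)
  node 33: 2 child(ren)
  node 12: 1 child(ren)
  node 21: 0 child(ren)
  node 34: 0 child(ren)
  node 44: 0 child(ren)
Matching nodes: [35, 3, 12]
Count of nodes with exactly one child: 3


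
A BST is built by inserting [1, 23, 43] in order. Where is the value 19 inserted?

Starting tree (level order): [1, None, 23, None, 43]
Insertion path: 1 -> 23
Result: insert 19 as left child of 23
Final tree (level order): [1, None, 23, 19, 43]


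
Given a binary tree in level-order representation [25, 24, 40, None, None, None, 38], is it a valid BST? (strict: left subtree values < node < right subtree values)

Level-order array: [25, 24, 40, None, None, None, 38]
Validate using subtree bounds (lo, hi): at each node, require lo < value < hi,
then recurse left with hi=value and right with lo=value.
Preorder trace (stopping at first violation):
  at node 25 with bounds (-inf, +inf): OK
  at node 24 with bounds (-inf, 25): OK
  at node 40 with bounds (25, +inf): OK
  at node 38 with bounds (40, +inf): VIOLATION
Node 38 violates its bound: not (40 < 38 < +inf).
Result: Not a valid BST


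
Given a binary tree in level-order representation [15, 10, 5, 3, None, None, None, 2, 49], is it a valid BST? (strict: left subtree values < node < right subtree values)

Level-order array: [15, 10, 5, 3, None, None, None, 2, 49]
Validate using subtree bounds (lo, hi): at each node, require lo < value < hi,
then recurse left with hi=value and right with lo=value.
Preorder trace (stopping at first violation):
  at node 15 with bounds (-inf, +inf): OK
  at node 10 with bounds (-inf, 15): OK
  at node 3 with bounds (-inf, 10): OK
  at node 2 with bounds (-inf, 3): OK
  at node 49 with bounds (3, 10): VIOLATION
Node 49 violates its bound: not (3 < 49 < 10).
Result: Not a valid BST


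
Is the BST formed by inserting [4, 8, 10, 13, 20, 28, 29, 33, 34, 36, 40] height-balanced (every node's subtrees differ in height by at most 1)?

Tree (level-order array): [4, None, 8, None, 10, None, 13, None, 20, None, 28, None, 29, None, 33, None, 34, None, 36, None, 40]
Definition: a tree is height-balanced if, at every node, |h(left) - h(right)| <= 1 (empty subtree has height -1).
Bottom-up per-node check:
  node 40: h_left=-1, h_right=-1, diff=0 [OK], height=0
  node 36: h_left=-1, h_right=0, diff=1 [OK], height=1
  node 34: h_left=-1, h_right=1, diff=2 [FAIL (|-1-1|=2 > 1)], height=2
  node 33: h_left=-1, h_right=2, diff=3 [FAIL (|-1-2|=3 > 1)], height=3
  node 29: h_left=-1, h_right=3, diff=4 [FAIL (|-1-3|=4 > 1)], height=4
  node 28: h_left=-1, h_right=4, diff=5 [FAIL (|-1-4|=5 > 1)], height=5
  node 20: h_left=-1, h_right=5, diff=6 [FAIL (|-1-5|=6 > 1)], height=6
  node 13: h_left=-1, h_right=6, diff=7 [FAIL (|-1-6|=7 > 1)], height=7
  node 10: h_left=-1, h_right=7, diff=8 [FAIL (|-1-7|=8 > 1)], height=8
  node 8: h_left=-1, h_right=8, diff=9 [FAIL (|-1-8|=9 > 1)], height=9
  node 4: h_left=-1, h_right=9, diff=10 [FAIL (|-1-9|=10 > 1)], height=10
Node 34 violates the condition: |-1 - 1| = 2 > 1.
Result: Not balanced


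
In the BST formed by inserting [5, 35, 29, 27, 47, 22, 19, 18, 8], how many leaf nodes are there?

Tree built from: [5, 35, 29, 27, 47, 22, 19, 18, 8]
Tree (level-order array): [5, None, 35, 29, 47, 27, None, None, None, 22, None, 19, None, 18, None, 8]
Rule: A leaf has 0 children.
Per-node child counts:
  node 5: 1 child(ren)
  node 35: 2 child(ren)
  node 29: 1 child(ren)
  node 27: 1 child(ren)
  node 22: 1 child(ren)
  node 19: 1 child(ren)
  node 18: 1 child(ren)
  node 8: 0 child(ren)
  node 47: 0 child(ren)
Matching nodes: [8, 47]
Count of leaf nodes: 2


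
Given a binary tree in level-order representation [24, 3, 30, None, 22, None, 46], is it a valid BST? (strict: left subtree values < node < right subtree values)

Level-order array: [24, 3, 30, None, 22, None, 46]
Validate using subtree bounds (lo, hi): at each node, require lo < value < hi,
then recurse left with hi=value and right with lo=value.
Preorder trace (stopping at first violation):
  at node 24 with bounds (-inf, +inf): OK
  at node 3 with bounds (-inf, 24): OK
  at node 22 with bounds (3, 24): OK
  at node 30 with bounds (24, +inf): OK
  at node 46 with bounds (30, +inf): OK
No violation found at any node.
Result: Valid BST


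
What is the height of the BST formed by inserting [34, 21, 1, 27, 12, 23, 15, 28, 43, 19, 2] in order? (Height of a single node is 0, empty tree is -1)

Insertion order: [34, 21, 1, 27, 12, 23, 15, 28, 43, 19, 2]
Tree (level-order array): [34, 21, 43, 1, 27, None, None, None, 12, 23, 28, 2, 15, None, None, None, None, None, None, None, 19]
Compute height bottom-up (empty subtree = -1):
  height(2) = 1 + max(-1, -1) = 0
  height(19) = 1 + max(-1, -1) = 0
  height(15) = 1 + max(-1, 0) = 1
  height(12) = 1 + max(0, 1) = 2
  height(1) = 1 + max(-1, 2) = 3
  height(23) = 1 + max(-1, -1) = 0
  height(28) = 1 + max(-1, -1) = 0
  height(27) = 1 + max(0, 0) = 1
  height(21) = 1 + max(3, 1) = 4
  height(43) = 1 + max(-1, -1) = 0
  height(34) = 1 + max(4, 0) = 5
Height = 5


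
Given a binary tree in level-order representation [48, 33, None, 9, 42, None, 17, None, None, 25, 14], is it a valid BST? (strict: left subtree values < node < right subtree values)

Level-order array: [48, 33, None, 9, 42, None, 17, None, None, 25, 14]
Validate using subtree bounds (lo, hi): at each node, require lo < value < hi,
then recurse left with hi=value and right with lo=value.
Preorder trace (stopping at first violation):
  at node 48 with bounds (-inf, +inf): OK
  at node 33 with bounds (-inf, 48): OK
  at node 9 with bounds (-inf, 33): OK
  at node 17 with bounds (9, 33): OK
  at node 25 with bounds (9, 17): VIOLATION
Node 25 violates its bound: not (9 < 25 < 17).
Result: Not a valid BST


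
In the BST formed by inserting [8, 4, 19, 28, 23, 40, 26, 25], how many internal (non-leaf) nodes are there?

Tree built from: [8, 4, 19, 28, 23, 40, 26, 25]
Tree (level-order array): [8, 4, 19, None, None, None, 28, 23, 40, None, 26, None, None, 25]
Rule: An internal node has at least one child.
Per-node child counts:
  node 8: 2 child(ren)
  node 4: 0 child(ren)
  node 19: 1 child(ren)
  node 28: 2 child(ren)
  node 23: 1 child(ren)
  node 26: 1 child(ren)
  node 25: 0 child(ren)
  node 40: 0 child(ren)
Matching nodes: [8, 19, 28, 23, 26]
Count of internal (non-leaf) nodes: 5


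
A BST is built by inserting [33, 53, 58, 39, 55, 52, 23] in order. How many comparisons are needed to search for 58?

Search path for 58: 33 -> 53 -> 58
Found: True
Comparisons: 3


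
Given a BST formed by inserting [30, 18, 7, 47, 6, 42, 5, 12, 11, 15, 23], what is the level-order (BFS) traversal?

Tree insertion order: [30, 18, 7, 47, 6, 42, 5, 12, 11, 15, 23]
Tree (level-order array): [30, 18, 47, 7, 23, 42, None, 6, 12, None, None, None, None, 5, None, 11, 15]
BFS from the root, enqueuing left then right child of each popped node:
  queue [30] -> pop 30, enqueue [18, 47], visited so far: [30]
  queue [18, 47] -> pop 18, enqueue [7, 23], visited so far: [30, 18]
  queue [47, 7, 23] -> pop 47, enqueue [42], visited so far: [30, 18, 47]
  queue [7, 23, 42] -> pop 7, enqueue [6, 12], visited so far: [30, 18, 47, 7]
  queue [23, 42, 6, 12] -> pop 23, enqueue [none], visited so far: [30, 18, 47, 7, 23]
  queue [42, 6, 12] -> pop 42, enqueue [none], visited so far: [30, 18, 47, 7, 23, 42]
  queue [6, 12] -> pop 6, enqueue [5], visited so far: [30, 18, 47, 7, 23, 42, 6]
  queue [12, 5] -> pop 12, enqueue [11, 15], visited so far: [30, 18, 47, 7, 23, 42, 6, 12]
  queue [5, 11, 15] -> pop 5, enqueue [none], visited so far: [30, 18, 47, 7, 23, 42, 6, 12, 5]
  queue [11, 15] -> pop 11, enqueue [none], visited so far: [30, 18, 47, 7, 23, 42, 6, 12, 5, 11]
  queue [15] -> pop 15, enqueue [none], visited so far: [30, 18, 47, 7, 23, 42, 6, 12, 5, 11, 15]
Result: [30, 18, 47, 7, 23, 42, 6, 12, 5, 11, 15]


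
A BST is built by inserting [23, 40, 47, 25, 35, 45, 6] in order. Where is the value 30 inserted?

Starting tree (level order): [23, 6, 40, None, None, 25, 47, None, 35, 45]
Insertion path: 23 -> 40 -> 25 -> 35
Result: insert 30 as left child of 35
Final tree (level order): [23, 6, 40, None, None, 25, 47, None, 35, 45, None, 30]


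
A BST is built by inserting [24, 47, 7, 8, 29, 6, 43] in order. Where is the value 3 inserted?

Starting tree (level order): [24, 7, 47, 6, 8, 29, None, None, None, None, None, None, 43]
Insertion path: 24 -> 7 -> 6
Result: insert 3 as left child of 6
Final tree (level order): [24, 7, 47, 6, 8, 29, None, 3, None, None, None, None, 43]


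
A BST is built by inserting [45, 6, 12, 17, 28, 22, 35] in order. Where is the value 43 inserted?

Starting tree (level order): [45, 6, None, None, 12, None, 17, None, 28, 22, 35]
Insertion path: 45 -> 6 -> 12 -> 17 -> 28 -> 35
Result: insert 43 as right child of 35
Final tree (level order): [45, 6, None, None, 12, None, 17, None, 28, 22, 35, None, None, None, 43]


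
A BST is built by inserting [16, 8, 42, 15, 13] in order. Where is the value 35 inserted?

Starting tree (level order): [16, 8, 42, None, 15, None, None, 13]
Insertion path: 16 -> 42
Result: insert 35 as left child of 42
Final tree (level order): [16, 8, 42, None, 15, 35, None, 13]


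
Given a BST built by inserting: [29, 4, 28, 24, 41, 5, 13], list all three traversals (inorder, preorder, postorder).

Tree insertion order: [29, 4, 28, 24, 41, 5, 13]
Tree (level-order array): [29, 4, 41, None, 28, None, None, 24, None, 5, None, None, 13]
Inorder (L, root, R): [4, 5, 13, 24, 28, 29, 41]
Preorder (root, L, R): [29, 4, 28, 24, 5, 13, 41]
Postorder (L, R, root): [13, 5, 24, 28, 4, 41, 29]


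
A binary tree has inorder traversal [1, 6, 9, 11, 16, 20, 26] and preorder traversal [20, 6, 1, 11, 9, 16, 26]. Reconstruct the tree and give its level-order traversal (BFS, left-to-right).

Inorder:  [1, 6, 9, 11, 16, 20, 26]
Preorder: [20, 6, 1, 11, 9, 16, 26]
Algorithm: preorder visits root first, so consume preorder in order;
for each root, split the current inorder slice at that value into
left-subtree inorder and right-subtree inorder, then recurse.
Recursive splits:
  root=20; inorder splits into left=[1, 6, 9, 11, 16], right=[26]
  root=6; inorder splits into left=[1], right=[9, 11, 16]
  root=1; inorder splits into left=[], right=[]
  root=11; inorder splits into left=[9], right=[16]
  root=9; inorder splits into left=[], right=[]
  root=16; inorder splits into left=[], right=[]
  root=26; inorder splits into left=[], right=[]
Reconstructed level-order: [20, 6, 26, 1, 11, 9, 16]


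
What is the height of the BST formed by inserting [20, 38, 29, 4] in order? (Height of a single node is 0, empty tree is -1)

Insertion order: [20, 38, 29, 4]
Tree (level-order array): [20, 4, 38, None, None, 29]
Compute height bottom-up (empty subtree = -1):
  height(4) = 1 + max(-1, -1) = 0
  height(29) = 1 + max(-1, -1) = 0
  height(38) = 1 + max(0, -1) = 1
  height(20) = 1 + max(0, 1) = 2
Height = 2


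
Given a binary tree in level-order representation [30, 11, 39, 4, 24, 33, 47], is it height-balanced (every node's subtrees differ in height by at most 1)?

Tree (level-order array): [30, 11, 39, 4, 24, 33, 47]
Definition: a tree is height-balanced if, at every node, |h(left) - h(right)| <= 1 (empty subtree has height -1).
Bottom-up per-node check:
  node 4: h_left=-1, h_right=-1, diff=0 [OK], height=0
  node 24: h_left=-1, h_right=-1, diff=0 [OK], height=0
  node 11: h_left=0, h_right=0, diff=0 [OK], height=1
  node 33: h_left=-1, h_right=-1, diff=0 [OK], height=0
  node 47: h_left=-1, h_right=-1, diff=0 [OK], height=0
  node 39: h_left=0, h_right=0, diff=0 [OK], height=1
  node 30: h_left=1, h_right=1, diff=0 [OK], height=2
All nodes satisfy the balance condition.
Result: Balanced


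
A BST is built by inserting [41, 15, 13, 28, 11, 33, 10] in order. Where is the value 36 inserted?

Starting tree (level order): [41, 15, None, 13, 28, 11, None, None, 33, 10]
Insertion path: 41 -> 15 -> 28 -> 33
Result: insert 36 as right child of 33
Final tree (level order): [41, 15, None, 13, 28, 11, None, None, 33, 10, None, None, 36]


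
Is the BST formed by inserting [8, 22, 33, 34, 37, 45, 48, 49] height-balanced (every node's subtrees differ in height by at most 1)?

Tree (level-order array): [8, None, 22, None, 33, None, 34, None, 37, None, 45, None, 48, None, 49]
Definition: a tree is height-balanced if, at every node, |h(left) - h(right)| <= 1 (empty subtree has height -1).
Bottom-up per-node check:
  node 49: h_left=-1, h_right=-1, diff=0 [OK], height=0
  node 48: h_left=-1, h_right=0, diff=1 [OK], height=1
  node 45: h_left=-1, h_right=1, diff=2 [FAIL (|-1-1|=2 > 1)], height=2
  node 37: h_left=-1, h_right=2, diff=3 [FAIL (|-1-2|=3 > 1)], height=3
  node 34: h_left=-1, h_right=3, diff=4 [FAIL (|-1-3|=4 > 1)], height=4
  node 33: h_left=-1, h_right=4, diff=5 [FAIL (|-1-4|=5 > 1)], height=5
  node 22: h_left=-1, h_right=5, diff=6 [FAIL (|-1-5|=6 > 1)], height=6
  node 8: h_left=-1, h_right=6, diff=7 [FAIL (|-1-6|=7 > 1)], height=7
Node 45 violates the condition: |-1 - 1| = 2 > 1.
Result: Not balanced


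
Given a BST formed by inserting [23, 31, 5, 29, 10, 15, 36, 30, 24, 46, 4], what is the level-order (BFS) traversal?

Tree insertion order: [23, 31, 5, 29, 10, 15, 36, 30, 24, 46, 4]
Tree (level-order array): [23, 5, 31, 4, 10, 29, 36, None, None, None, 15, 24, 30, None, 46]
BFS from the root, enqueuing left then right child of each popped node:
  queue [23] -> pop 23, enqueue [5, 31], visited so far: [23]
  queue [5, 31] -> pop 5, enqueue [4, 10], visited so far: [23, 5]
  queue [31, 4, 10] -> pop 31, enqueue [29, 36], visited so far: [23, 5, 31]
  queue [4, 10, 29, 36] -> pop 4, enqueue [none], visited so far: [23, 5, 31, 4]
  queue [10, 29, 36] -> pop 10, enqueue [15], visited so far: [23, 5, 31, 4, 10]
  queue [29, 36, 15] -> pop 29, enqueue [24, 30], visited so far: [23, 5, 31, 4, 10, 29]
  queue [36, 15, 24, 30] -> pop 36, enqueue [46], visited so far: [23, 5, 31, 4, 10, 29, 36]
  queue [15, 24, 30, 46] -> pop 15, enqueue [none], visited so far: [23, 5, 31, 4, 10, 29, 36, 15]
  queue [24, 30, 46] -> pop 24, enqueue [none], visited so far: [23, 5, 31, 4, 10, 29, 36, 15, 24]
  queue [30, 46] -> pop 30, enqueue [none], visited so far: [23, 5, 31, 4, 10, 29, 36, 15, 24, 30]
  queue [46] -> pop 46, enqueue [none], visited so far: [23, 5, 31, 4, 10, 29, 36, 15, 24, 30, 46]
Result: [23, 5, 31, 4, 10, 29, 36, 15, 24, 30, 46]


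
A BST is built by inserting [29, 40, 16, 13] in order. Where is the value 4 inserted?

Starting tree (level order): [29, 16, 40, 13]
Insertion path: 29 -> 16 -> 13
Result: insert 4 as left child of 13
Final tree (level order): [29, 16, 40, 13, None, None, None, 4]


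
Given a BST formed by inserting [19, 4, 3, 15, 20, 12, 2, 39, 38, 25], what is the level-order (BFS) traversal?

Tree insertion order: [19, 4, 3, 15, 20, 12, 2, 39, 38, 25]
Tree (level-order array): [19, 4, 20, 3, 15, None, 39, 2, None, 12, None, 38, None, None, None, None, None, 25]
BFS from the root, enqueuing left then right child of each popped node:
  queue [19] -> pop 19, enqueue [4, 20], visited so far: [19]
  queue [4, 20] -> pop 4, enqueue [3, 15], visited so far: [19, 4]
  queue [20, 3, 15] -> pop 20, enqueue [39], visited so far: [19, 4, 20]
  queue [3, 15, 39] -> pop 3, enqueue [2], visited so far: [19, 4, 20, 3]
  queue [15, 39, 2] -> pop 15, enqueue [12], visited so far: [19, 4, 20, 3, 15]
  queue [39, 2, 12] -> pop 39, enqueue [38], visited so far: [19, 4, 20, 3, 15, 39]
  queue [2, 12, 38] -> pop 2, enqueue [none], visited so far: [19, 4, 20, 3, 15, 39, 2]
  queue [12, 38] -> pop 12, enqueue [none], visited so far: [19, 4, 20, 3, 15, 39, 2, 12]
  queue [38] -> pop 38, enqueue [25], visited so far: [19, 4, 20, 3, 15, 39, 2, 12, 38]
  queue [25] -> pop 25, enqueue [none], visited so far: [19, 4, 20, 3, 15, 39, 2, 12, 38, 25]
Result: [19, 4, 20, 3, 15, 39, 2, 12, 38, 25]


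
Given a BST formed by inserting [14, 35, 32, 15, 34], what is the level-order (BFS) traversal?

Tree insertion order: [14, 35, 32, 15, 34]
Tree (level-order array): [14, None, 35, 32, None, 15, 34]
BFS from the root, enqueuing left then right child of each popped node:
  queue [14] -> pop 14, enqueue [35], visited so far: [14]
  queue [35] -> pop 35, enqueue [32], visited so far: [14, 35]
  queue [32] -> pop 32, enqueue [15, 34], visited so far: [14, 35, 32]
  queue [15, 34] -> pop 15, enqueue [none], visited so far: [14, 35, 32, 15]
  queue [34] -> pop 34, enqueue [none], visited so far: [14, 35, 32, 15, 34]
Result: [14, 35, 32, 15, 34]


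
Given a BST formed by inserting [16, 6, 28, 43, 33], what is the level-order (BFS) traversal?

Tree insertion order: [16, 6, 28, 43, 33]
Tree (level-order array): [16, 6, 28, None, None, None, 43, 33]
BFS from the root, enqueuing left then right child of each popped node:
  queue [16] -> pop 16, enqueue [6, 28], visited so far: [16]
  queue [6, 28] -> pop 6, enqueue [none], visited so far: [16, 6]
  queue [28] -> pop 28, enqueue [43], visited so far: [16, 6, 28]
  queue [43] -> pop 43, enqueue [33], visited so far: [16, 6, 28, 43]
  queue [33] -> pop 33, enqueue [none], visited so far: [16, 6, 28, 43, 33]
Result: [16, 6, 28, 43, 33]


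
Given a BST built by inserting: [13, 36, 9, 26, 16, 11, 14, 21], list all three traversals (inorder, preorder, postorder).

Tree insertion order: [13, 36, 9, 26, 16, 11, 14, 21]
Tree (level-order array): [13, 9, 36, None, 11, 26, None, None, None, 16, None, 14, 21]
Inorder (L, root, R): [9, 11, 13, 14, 16, 21, 26, 36]
Preorder (root, L, R): [13, 9, 11, 36, 26, 16, 14, 21]
Postorder (L, R, root): [11, 9, 14, 21, 16, 26, 36, 13]


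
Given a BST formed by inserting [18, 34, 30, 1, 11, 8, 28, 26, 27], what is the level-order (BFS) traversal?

Tree insertion order: [18, 34, 30, 1, 11, 8, 28, 26, 27]
Tree (level-order array): [18, 1, 34, None, 11, 30, None, 8, None, 28, None, None, None, 26, None, None, 27]
BFS from the root, enqueuing left then right child of each popped node:
  queue [18] -> pop 18, enqueue [1, 34], visited so far: [18]
  queue [1, 34] -> pop 1, enqueue [11], visited so far: [18, 1]
  queue [34, 11] -> pop 34, enqueue [30], visited so far: [18, 1, 34]
  queue [11, 30] -> pop 11, enqueue [8], visited so far: [18, 1, 34, 11]
  queue [30, 8] -> pop 30, enqueue [28], visited so far: [18, 1, 34, 11, 30]
  queue [8, 28] -> pop 8, enqueue [none], visited so far: [18, 1, 34, 11, 30, 8]
  queue [28] -> pop 28, enqueue [26], visited so far: [18, 1, 34, 11, 30, 8, 28]
  queue [26] -> pop 26, enqueue [27], visited so far: [18, 1, 34, 11, 30, 8, 28, 26]
  queue [27] -> pop 27, enqueue [none], visited so far: [18, 1, 34, 11, 30, 8, 28, 26, 27]
Result: [18, 1, 34, 11, 30, 8, 28, 26, 27]


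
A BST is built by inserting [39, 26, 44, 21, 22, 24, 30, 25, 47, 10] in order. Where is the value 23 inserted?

Starting tree (level order): [39, 26, 44, 21, 30, None, 47, 10, 22, None, None, None, None, None, None, None, 24, None, 25]
Insertion path: 39 -> 26 -> 21 -> 22 -> 24
Result: insert 23 as left child of 24
Final tree (level order): [39, 26, 44, 21, 30, None, 47, 10, 22, None, None, None, None, None, None, None, 24, 23, 25]


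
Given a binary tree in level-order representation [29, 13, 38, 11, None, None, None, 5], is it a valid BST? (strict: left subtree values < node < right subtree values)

Level-order array: [29, 13, 38, 11, None, None, None, 5]
Validate using subtree bounds (lo, hi): at each node, require lo < value < hi,
then recurse left with hi=value and right with lo=value.
Preorder trace (stopping at first violation):
  at node 29 with bounds (-inf, +inf): OK
  at node 13 with bounds (-inf, 29): OK
  at node 11 with bounds (-inf, 13): OK
  at node 5 with bounds (-inf, 11): OK
  at node 38 with bounds (29, +inf): OK
No violation found at any node.
Result: Valid BST


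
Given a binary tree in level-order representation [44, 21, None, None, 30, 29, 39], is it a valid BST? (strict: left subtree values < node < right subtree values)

Level-order array: [44, 21, None, None, 30, 29, 39]
Validate using subtree bounds (lo, hi): at each node, require lo < value < hi,
then recurse left with hi=value and right with lo=value.
Preorder trace (stopping at first violation):
  at node 44 with bounds (-inf, +inf): OK
  at node 21 with bounds (-inf, 44): OK
  at node 30 with bounds (21, 44): OK
  at node 29 with bounds (21, 30): OK
  at node 39 with bounds (30, 44): OK
No violation found at any node.
Result: Valid BST


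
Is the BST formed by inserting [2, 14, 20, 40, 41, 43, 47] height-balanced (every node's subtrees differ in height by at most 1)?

Tree (level-order array): [2, None, 14, None, 20, None, 40, None, 41, None, 43, None, 47]
Definition: a tree is height-balanced if, at every node, |h(left) - h(right)| <= 1 (empty subtree has height -1).
Bottom-up per-node check:
  node 47: h_left=-1, h_right=-1, diff=0 [OK], height=0
  node 43: h_left=-1, h_right=0, diff=1 [OK], height=1
  node 41: h_left=-1, h_right=1, diff=2 [FAIL (|-1-1|=2 > 1)], height=2
  node 40: h_left=-1, h_right=2, diff=3 [FAIL (|-1-2|=3 > 1)], height=3
  node 20: h_left=-1, h_right=3, diff=4 [FAIL (|-1-3|=4 > 1)], height=4
  node 14: h_left=-1, h_right=4, diff=5 [FAIL (|-1-4|=5 > 1)], height=5
  node 2: h_left=-1, h_right=5, diff=6 [FAIL (|-1-5|=6 > 1)], height=6
Node 41 violates the condition: |-1 - 1| = 2 > 1.
Result: Not balanced


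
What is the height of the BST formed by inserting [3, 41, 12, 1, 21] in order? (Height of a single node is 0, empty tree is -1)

Insertion order: [3, 41, 12, 1, 21]
Tree (level-order array): [3, 1, 41, None, None, 12, None, None, 21]
Compute height bottom-up (empty subtree = -1):
  height(1) = 1 + max(-1, -1) = 0
  height(21) = 1 + max(-1, -1) = 0
  height(12) = 1 + max(-1, 0) = 1
  height(41) = 1 + max(1, -1) = 2
  height(3) = 1 + max(0, 2) = 3
Height = 3


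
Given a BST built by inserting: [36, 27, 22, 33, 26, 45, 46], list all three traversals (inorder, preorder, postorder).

Tree insertion order: [36, 27, 22, 33, 26, 45, 46]
Tree (level-order array): [36, 27, 45, 22, 33, None, 46, None, 26]
Inorder (L, root, R): [22, 26, 27, 33, 36, 45, 46]
Preorder (root, L, R): [36, 27, 22, 26, 33, 45, 46]
Postorder (L, R, root): [26, 22, 33, 27, 46, 45, 36]


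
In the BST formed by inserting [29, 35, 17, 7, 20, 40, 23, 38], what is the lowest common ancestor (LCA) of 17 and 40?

Tree insertion order: [29, 35, 17, 7, 20, 40, 23, 38]
Tree (level-order array): [29, 17, 35, 7, 20, None, 40, None, None, None, 23, 38]
In a BST, the LCA of p=17, q=40 is the first node v on the
root-to-leaf path with p <= v <= q (go left if both < v, right if both > v).
Walk from root:
  at 29: 17 <= 29 <= 40, this is the LCA
LCA = 29


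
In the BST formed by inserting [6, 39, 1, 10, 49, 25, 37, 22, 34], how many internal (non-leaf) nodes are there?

Tree built from: [6, 39, 1, 10, 49, 25, 37, 22, 34]
Tree (level-order array): [6, 1, 39, None, None, 10, 49, None, 25, None, None, 22, 37, None, None, 34]
Rule: An internal node has at least one child.
Per-node child counts:
  node 6: 2 child(ren)
  node 1: 0 child(ren)
  node 39: 2 child(ren)
  node 10: 1 child(ren)
  node 25: 2 child(ren)
  node 22: 0 child(ren)
  node 37: 1 child(ren)
  node 34: 0 child(ren)
  node 49: 0 child(ren)
Matching nodes: [6, 39, 10, 25, 37]
Count of internal (non-leaf) nodes: 5


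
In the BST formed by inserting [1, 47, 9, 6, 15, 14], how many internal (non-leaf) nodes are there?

Tree built from: [1, 47, 9, 6, 15, 14]
Tree (level-order array): [1, None, 47, 9, None, 6, 15, None, None, 14]
Rule: An internal node has at least one child.
Per-node child counts:
  node 1: 1 child(ren)
  node 47: 1 child(ren)
  node 9: 2 child(ren)
  node 6: 0 child(ren)
  node 15: 1 child(ren)
  node 14: 0 child(ren)
Matching nodes: [1, 47, 9, 15]
Count of internal (non-leaf) nodes: 4


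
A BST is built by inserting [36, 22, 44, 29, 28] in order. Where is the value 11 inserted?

Starting tree (level order): [36, 22, 44, None, 29, None, None, 28]
Insertion path: 36 -> 22
Result: insert 11 as left child of 22
Final tree (level order): [36, 22, 44, 11, 29, None, None, None, None, 28]


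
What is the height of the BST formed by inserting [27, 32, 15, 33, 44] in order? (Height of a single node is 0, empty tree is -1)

Insertion order: [27, 32, 15, 33, 44]
Tree (level-order array): [27, 15, 32, None, None, None, 33, None, 44]
Compute height bottom-up (empty subtree = -1):
  height(15) = 1 + max(-1, -1) = 0
  height(44) = 1 + max(-1, -1) = 0
  height(33) = 1 + max(-1, 0) = 1
  height(32) = 1 + max(-1, 1) = 2
  height(27) = 1 + max(0, 2) = 3
Height = 3


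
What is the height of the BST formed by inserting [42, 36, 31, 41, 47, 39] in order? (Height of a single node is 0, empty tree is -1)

Insertion order: [42, 36, 31, 41, 47, 39]
Tree (level-order array): [42, 36, 47, 31, 41, None, None, None, None, 39]
Compute height bottom-up (empty subtree = -1):
  height(31) = 1 + max(-1, -1) = 0
  height(39) = 1 + max(-1, -1) = 0
  height(41) = 1 + max(0, -1) = 1
  height(36) = 1 + max(0, 1) = 2
  height(47) = 1 + max(-1, -1) = 0
  height(42) = 1 + max(2, 0) = 3
Height = 3


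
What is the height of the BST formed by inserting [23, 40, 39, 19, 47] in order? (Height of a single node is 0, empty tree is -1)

Insertion order: [23, 40, 39, 19, 47]
Tree (level-order array): [23, 19, 40, None, None, 39, 47]
Compute height bottom-up (empty subtree = -1):
  height(19) = 1 + max(-1, -1) = 0
  height(39) = 1 + max(-1, -1) = 0
  height(47) = 1 + max(-1, -1) = 0
  height(40) = 1 + max(0, 0) = 1
  height(23) = 1 + max(0, 1) = 2
Height = 2


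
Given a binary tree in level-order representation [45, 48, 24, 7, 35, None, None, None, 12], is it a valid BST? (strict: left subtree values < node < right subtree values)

Level-order array: [45, 48, 24, 7, 35, None, None, None, 12]
Validate using subtree bounds (lo, hi): at each node, require lo < value < hi,
then recurse left with hi=value and right with lo=value.
Preorder trace (stopping at first violation):
  at node 45 with bounds (-inf, +inf): OK
  at node 48 with bounds (-inf, 45): VIOLATION
Node 48 violates its bound: not (-inf < 48 < 45).
Result: Not a valid BST


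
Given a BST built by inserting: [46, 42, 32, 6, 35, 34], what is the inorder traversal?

Tree insertion order: [46, 42, 32, 6, 35, 34]
Tree (level-order array): [46, 42, None, 32, None, 6, 35, None, None, 34]
Inorder traversal: [6, 32, 34, 35, 42, 46]


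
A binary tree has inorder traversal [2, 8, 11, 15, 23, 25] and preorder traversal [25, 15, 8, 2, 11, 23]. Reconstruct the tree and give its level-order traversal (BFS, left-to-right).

Inorder:  [2, 8, 11, 15, 23, 25]
Preorder: [25, 15, 8, 2, 11, 23]
Algorithm: preorder visits root first, so consume preorder in order;
for each root, split the current inorder slice at that value into
left-subtree inorder and right-subtree inorder, then recurse.
Recursive splits:
  root=25; inorder splits into left=[2, 8, 11, 15, 23], right=[]
  root=15; inorder splits into left=[2, 8, 11], right=[23]
  root=8; inorder splits into left=[2], right=[11]
  root=2; inorder splits into left=[], right=[]
  root=11; inorder splits into left=[], right=[]
  root=23; inorder splits into left=[], right=[]
Reconstructed level-order: [25, 15, 8, 23, 2, 11]


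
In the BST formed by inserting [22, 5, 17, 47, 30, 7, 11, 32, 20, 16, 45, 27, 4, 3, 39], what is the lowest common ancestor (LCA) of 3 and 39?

Tree insertion order: [22, 5, 17, 47, 30, 7, 11, 32, 20, 16, 45, 27, 4, 3, 39]
Tree (level-order array): [22, 5, 47, 4, 17, 30, None, 3, None, 7, 20, 27, 32, None, None, None, 11, None, None, None, None, None, 45, None, 16, 39]
In a BST, the LCA of p=3, q=39 is the first node v on the
root-to-leaf path with p <= v <= q (go left if both < v, right if both > v).
Walk from root:
  at 22: 3 <= 22 <= 39, this is the LCA
LCA = 22


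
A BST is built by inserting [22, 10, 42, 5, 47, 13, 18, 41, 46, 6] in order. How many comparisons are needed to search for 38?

Search path for 38: 22 -> 42 -> 41
Found: False
Comparisons: 3


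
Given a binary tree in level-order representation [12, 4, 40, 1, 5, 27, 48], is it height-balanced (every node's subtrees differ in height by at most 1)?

Tree (level-order array): [12, 4, 40, 1, 5, 27, 48]
Definition: a tree is height-balanced if, at every node, |h(left) - h(right)| <= 1 (empty subtree has height -1).
Bottom-up per-node check:
  node 1: h_left=-1, h_right=-1, diff=0 [OK], height=0
  node 5: h_left=-1, h_right=-1, diff=0 [OK], height=0
  node 4: h_left=0, h_right=0, diff=0 [OK], height=1
  node 27: h_left=-1, h_right=-1, diff=0 [OK], height=0
  node 48: h_left=-1, h_right=-1, diff=0 [OK], height=0
  node 40: h_left=0, h_right=0, diff=0 [OK], height=1
  node 12: h_left=1, h_right=1, diff=0 [OK], height=2
All nodes satisfy the balance condition.
Result: Balanced


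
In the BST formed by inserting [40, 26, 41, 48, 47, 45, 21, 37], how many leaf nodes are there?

Tree built from: [40, 26, 41, 48, 47, 45, 21, 37]
Tree (level-order array): [40, 26, 41, 21, 37, None, 48, None, None, None, None, 47, None, 45]
Rule: A leaf has 0 children.
Per-node child counts:
  node 40: 2 child(ren)
  node 26: 2 child(ren)
  node 21: 0 child(ren)
  node 37: 0 child(ren)
  node 41: 1 child(ren)
  node 48: 1 child(ren)
  node 47: 1 child(ren)
  node 45: 0 child(ren)
Matching nodes: [21, 37, 45]
Count of leaf nodes: 3


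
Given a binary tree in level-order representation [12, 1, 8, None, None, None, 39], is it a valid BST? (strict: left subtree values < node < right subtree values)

Level-order array: [12, 1, 8, None, None, None, 39]
Validate using subtree bounds (lo, hi): at each node, require lo < value < hi,
then recurse left with hi=value and right with lo=value.
Preorder trace (stopping at first violation):
  at node 12 with bounds (-inf, +inf): OK
  at node 1 with bounds (-inf, 12): OK
  at node 8 with bounds (12, +inf): VIOLATION
Node 8 violates its bound: not (12 < 8 < +inf).
Result: Not a valid BST


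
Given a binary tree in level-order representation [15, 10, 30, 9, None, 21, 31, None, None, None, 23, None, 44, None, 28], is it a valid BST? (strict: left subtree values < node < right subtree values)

Level-order array: [15, 10, 30, 9, None, 21, 31, None, None, None, 23, None, 44, None, 28]
Validate using subtree bounds (lo, hi): at each node, require lo < value < hi,
then recurse left with hi=value and right with lo=value.
Preorder trace (stopping at first violation):
  at node 15 with bounds (-inf, +inf): OK
  at node 10 with bounds (-inf, 15): OK
  at node 9 with bounds (-inf, 10): OK
  at node 30 with bounds (15, +inf): OK
  at node 21 with bounds (15, 30): OK
  at node 23 with bounds (21, 30): OK
  at node 28 with bounds (23, 30): OK
  at node 31 with bounds (30, +inf): OK
  at node 44 with bounds (31, +inf): OK
No violation found at any node.
Result: Valid BST


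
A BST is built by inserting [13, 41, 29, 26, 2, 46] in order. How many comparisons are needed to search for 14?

Search path for 14: 13 -> 41 -> 29 -> 26
Found: False
Comparisons: 4
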